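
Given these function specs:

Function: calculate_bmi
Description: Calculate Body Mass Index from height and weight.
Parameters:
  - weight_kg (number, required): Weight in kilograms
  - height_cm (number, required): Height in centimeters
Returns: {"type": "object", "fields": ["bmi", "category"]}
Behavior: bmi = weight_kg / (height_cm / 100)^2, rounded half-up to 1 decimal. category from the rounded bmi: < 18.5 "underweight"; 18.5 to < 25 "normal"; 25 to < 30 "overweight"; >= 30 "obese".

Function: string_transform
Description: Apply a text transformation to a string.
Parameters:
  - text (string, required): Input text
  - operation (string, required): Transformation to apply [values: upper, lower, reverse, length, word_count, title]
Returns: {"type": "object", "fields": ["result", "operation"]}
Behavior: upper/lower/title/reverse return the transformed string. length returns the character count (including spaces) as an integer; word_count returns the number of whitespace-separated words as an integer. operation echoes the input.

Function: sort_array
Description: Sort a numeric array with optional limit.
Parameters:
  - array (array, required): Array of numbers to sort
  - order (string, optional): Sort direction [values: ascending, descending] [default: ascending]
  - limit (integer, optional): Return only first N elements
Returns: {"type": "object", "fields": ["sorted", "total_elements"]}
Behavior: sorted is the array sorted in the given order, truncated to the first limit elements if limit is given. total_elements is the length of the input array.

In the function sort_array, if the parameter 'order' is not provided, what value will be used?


The sort_array spec declares:
  - order (string, optional): Sort direction [values: ascending, descending] [default: ascending]
Default:
ascending


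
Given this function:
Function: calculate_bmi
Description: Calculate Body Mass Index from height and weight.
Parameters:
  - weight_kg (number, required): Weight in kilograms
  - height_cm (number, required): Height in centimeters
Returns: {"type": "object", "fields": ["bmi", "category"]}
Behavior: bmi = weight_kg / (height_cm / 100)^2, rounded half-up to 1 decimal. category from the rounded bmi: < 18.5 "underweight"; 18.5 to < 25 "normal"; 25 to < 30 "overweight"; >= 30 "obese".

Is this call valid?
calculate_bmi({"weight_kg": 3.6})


Checking required parameters...
Missing required parameter: height_cm
Invalid - missing required parameter 'height_cm'


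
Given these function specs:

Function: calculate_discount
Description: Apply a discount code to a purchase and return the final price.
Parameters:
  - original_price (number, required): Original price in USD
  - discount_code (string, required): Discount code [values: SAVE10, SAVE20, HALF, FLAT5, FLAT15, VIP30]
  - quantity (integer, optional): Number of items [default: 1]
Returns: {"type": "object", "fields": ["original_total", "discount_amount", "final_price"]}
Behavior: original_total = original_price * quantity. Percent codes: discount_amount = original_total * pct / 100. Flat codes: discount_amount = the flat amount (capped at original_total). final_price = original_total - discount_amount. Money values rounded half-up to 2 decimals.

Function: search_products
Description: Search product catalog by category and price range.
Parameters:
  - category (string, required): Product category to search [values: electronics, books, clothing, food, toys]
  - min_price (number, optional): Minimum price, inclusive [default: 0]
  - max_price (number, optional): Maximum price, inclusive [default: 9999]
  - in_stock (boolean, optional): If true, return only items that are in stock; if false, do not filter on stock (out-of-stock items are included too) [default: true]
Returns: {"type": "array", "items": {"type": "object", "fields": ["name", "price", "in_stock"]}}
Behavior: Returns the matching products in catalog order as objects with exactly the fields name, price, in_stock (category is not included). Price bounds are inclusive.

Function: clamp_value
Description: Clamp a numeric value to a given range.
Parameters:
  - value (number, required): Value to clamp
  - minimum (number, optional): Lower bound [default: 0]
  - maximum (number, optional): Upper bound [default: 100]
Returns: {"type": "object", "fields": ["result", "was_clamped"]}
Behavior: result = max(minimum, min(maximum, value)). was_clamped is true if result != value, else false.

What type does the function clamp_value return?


The clamp_value spec declares Returns: {"type": "object", "fields": ["result", "was_clamped"]}
Type:
object


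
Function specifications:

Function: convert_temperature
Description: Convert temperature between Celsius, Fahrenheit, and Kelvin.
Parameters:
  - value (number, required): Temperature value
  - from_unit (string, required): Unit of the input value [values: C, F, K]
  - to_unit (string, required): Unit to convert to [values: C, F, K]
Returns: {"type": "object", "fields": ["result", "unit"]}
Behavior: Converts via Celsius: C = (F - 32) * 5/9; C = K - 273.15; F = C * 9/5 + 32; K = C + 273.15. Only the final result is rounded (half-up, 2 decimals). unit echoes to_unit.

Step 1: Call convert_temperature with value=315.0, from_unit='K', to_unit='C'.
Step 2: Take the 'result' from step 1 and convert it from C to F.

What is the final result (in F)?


Step 1: convert_temperature(value=315.0, from_unit=K, to_unit=C)
  To C: 315 - 273.15 = 41.85
  Target is C: 41.85
  Round to 2 decimals: 41.85
  -> result = 41.85 C
Step 2: convert_temperature(value=41.85, from_unit=C, to_unit=F)
  Input already in C: 41.85
  To F: 41.85 * 9/5 + 32 = 107.33
  Round to 2 decimals: 107.33
  -> result = 107.33 F
107.33 F


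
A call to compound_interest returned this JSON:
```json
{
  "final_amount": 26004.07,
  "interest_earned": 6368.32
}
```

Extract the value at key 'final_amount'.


26004.07


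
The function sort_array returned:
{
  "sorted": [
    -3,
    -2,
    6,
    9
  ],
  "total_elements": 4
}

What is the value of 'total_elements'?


4


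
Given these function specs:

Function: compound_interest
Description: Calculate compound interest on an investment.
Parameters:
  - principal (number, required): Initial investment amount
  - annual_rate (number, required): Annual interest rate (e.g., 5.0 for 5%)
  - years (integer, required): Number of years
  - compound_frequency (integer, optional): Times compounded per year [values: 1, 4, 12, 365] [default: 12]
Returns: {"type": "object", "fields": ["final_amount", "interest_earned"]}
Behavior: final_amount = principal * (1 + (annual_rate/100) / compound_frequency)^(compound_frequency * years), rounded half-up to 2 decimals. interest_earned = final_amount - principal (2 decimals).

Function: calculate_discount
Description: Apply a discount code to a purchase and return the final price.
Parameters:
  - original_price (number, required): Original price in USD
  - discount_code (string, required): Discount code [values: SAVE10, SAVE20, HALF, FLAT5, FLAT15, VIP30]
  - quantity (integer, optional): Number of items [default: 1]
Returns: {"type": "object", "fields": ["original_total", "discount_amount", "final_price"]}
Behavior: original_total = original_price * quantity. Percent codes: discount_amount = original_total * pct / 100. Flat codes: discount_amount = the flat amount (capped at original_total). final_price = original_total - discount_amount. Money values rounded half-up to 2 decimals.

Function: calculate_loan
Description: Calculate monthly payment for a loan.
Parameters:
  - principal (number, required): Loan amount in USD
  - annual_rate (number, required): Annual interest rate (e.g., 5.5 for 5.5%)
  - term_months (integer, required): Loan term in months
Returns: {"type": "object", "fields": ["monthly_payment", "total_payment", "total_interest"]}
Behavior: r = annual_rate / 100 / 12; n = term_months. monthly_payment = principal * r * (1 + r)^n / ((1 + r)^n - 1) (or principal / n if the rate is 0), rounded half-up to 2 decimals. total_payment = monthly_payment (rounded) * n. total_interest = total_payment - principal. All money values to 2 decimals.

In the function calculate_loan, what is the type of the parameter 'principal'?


The calculate_loan spec declares:
  - principal (number, required): Loan amount in USD
Type:
number


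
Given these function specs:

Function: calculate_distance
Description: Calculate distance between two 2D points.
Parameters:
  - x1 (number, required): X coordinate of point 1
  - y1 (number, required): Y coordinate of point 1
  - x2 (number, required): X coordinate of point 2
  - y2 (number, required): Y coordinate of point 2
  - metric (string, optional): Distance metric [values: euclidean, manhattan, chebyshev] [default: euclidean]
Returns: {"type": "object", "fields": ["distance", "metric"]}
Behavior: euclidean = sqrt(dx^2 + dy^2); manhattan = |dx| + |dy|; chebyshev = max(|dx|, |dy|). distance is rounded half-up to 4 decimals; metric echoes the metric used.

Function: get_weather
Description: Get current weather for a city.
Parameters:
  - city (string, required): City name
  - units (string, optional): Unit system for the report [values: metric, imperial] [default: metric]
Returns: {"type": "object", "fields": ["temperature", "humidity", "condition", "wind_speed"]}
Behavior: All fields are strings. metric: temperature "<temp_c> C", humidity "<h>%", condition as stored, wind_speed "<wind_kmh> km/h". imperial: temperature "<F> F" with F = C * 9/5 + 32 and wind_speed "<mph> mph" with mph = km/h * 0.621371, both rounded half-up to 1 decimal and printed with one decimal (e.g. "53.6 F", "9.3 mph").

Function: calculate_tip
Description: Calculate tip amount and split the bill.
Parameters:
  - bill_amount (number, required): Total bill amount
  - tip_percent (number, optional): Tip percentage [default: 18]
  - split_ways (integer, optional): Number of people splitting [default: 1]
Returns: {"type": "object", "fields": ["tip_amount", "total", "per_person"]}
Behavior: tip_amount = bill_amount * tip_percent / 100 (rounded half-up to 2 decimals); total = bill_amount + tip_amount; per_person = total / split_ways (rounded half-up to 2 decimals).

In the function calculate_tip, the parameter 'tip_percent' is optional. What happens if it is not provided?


The calculate_tip spec declares:
  - tip_percent (number, optional): Tip percentage [default: 18]
It defaults to 18


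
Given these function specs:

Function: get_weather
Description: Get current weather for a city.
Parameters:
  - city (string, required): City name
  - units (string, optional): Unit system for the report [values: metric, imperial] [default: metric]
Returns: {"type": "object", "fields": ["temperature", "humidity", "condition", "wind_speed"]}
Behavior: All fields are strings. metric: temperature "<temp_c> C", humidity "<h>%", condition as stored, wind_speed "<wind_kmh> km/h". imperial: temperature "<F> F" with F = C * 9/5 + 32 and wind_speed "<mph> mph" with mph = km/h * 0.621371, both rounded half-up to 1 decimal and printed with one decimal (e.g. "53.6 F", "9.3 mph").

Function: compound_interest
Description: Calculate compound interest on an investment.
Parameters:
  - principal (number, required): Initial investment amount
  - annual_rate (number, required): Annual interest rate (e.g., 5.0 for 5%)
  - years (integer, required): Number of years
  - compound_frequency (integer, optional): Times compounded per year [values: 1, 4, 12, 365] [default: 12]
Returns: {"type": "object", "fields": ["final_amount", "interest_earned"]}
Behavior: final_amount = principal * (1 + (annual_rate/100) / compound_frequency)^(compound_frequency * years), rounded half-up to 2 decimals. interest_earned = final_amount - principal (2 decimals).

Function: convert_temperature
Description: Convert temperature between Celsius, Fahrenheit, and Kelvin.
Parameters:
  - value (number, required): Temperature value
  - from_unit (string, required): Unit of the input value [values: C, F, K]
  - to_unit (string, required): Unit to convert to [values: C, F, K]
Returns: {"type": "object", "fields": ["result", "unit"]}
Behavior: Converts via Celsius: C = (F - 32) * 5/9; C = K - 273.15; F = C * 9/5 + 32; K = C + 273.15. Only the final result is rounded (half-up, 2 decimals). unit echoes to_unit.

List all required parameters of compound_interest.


Parameters of compound_interest and their required/optional flag:
  principal: required
  annual_rate: required
  years: required
  compound_frequency: optional
annual_rate, principal, years


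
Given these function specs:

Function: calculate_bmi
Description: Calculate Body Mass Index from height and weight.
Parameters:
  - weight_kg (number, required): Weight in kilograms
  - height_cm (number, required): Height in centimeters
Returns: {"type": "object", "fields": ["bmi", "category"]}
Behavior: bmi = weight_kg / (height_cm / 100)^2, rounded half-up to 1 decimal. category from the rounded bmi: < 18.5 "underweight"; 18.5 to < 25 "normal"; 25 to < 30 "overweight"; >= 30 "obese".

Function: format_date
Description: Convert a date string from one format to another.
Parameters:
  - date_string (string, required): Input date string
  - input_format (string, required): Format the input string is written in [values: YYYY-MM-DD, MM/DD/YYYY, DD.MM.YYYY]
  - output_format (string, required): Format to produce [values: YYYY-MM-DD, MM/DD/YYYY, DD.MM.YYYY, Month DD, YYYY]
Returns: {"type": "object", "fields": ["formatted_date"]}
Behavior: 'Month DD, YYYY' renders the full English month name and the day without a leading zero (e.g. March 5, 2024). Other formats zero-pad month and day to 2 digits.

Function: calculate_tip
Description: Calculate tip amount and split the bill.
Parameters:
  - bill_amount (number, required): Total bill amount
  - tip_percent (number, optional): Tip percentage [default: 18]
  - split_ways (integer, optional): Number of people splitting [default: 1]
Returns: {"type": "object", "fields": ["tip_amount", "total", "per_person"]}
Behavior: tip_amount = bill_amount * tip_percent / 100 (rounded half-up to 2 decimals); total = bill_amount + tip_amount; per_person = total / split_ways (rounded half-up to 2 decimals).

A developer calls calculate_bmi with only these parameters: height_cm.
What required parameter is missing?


Required parameters: weight_kg, height_cm
Provided: height_cm
Missing: weight_kg
weight_kg


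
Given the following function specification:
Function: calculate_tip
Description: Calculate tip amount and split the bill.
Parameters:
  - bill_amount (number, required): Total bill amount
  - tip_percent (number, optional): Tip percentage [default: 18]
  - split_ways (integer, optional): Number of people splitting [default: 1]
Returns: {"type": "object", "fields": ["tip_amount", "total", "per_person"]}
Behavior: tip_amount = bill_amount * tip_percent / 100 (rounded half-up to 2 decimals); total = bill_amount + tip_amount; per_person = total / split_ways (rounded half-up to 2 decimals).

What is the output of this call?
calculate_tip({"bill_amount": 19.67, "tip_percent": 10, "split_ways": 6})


tip_amount = 19.67 * 10/100 = 1.967 -> 1.97
total = 19.67 + 1.97 = 21.64
per_person = 21.64 / 6 = 3.606667 -> 3.61
Output:
{"tip_amount": 1.97, "total": 21.64, "per_person": 3.61}


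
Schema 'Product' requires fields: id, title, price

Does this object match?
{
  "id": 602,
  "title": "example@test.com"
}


Checking required fields...
Missing: price
Invalid - missing required field 'price'


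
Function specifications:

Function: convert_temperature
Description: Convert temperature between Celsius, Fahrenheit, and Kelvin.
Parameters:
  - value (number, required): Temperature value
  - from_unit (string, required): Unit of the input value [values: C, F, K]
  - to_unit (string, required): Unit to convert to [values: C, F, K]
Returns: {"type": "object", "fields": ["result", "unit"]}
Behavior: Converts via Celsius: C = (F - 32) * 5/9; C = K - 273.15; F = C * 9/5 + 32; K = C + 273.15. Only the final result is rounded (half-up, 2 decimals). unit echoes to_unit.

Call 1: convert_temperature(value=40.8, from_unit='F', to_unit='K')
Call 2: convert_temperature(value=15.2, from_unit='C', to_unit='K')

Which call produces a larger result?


Call 1:
  To C: (40.8 - 32) * 5/9 = 4.888889
  To K: 4.888889 + 273.15 = 278.038889
  Round to 2 decimals: 278.04
  -> 278.04 K
Call 2:
  Input already in C: 15.2
  To K: 15.2 + 273.15 = 288.35
  Round to 2 decimals: 288.35
  -> 288.35 K
Call 2 (288.35 K)


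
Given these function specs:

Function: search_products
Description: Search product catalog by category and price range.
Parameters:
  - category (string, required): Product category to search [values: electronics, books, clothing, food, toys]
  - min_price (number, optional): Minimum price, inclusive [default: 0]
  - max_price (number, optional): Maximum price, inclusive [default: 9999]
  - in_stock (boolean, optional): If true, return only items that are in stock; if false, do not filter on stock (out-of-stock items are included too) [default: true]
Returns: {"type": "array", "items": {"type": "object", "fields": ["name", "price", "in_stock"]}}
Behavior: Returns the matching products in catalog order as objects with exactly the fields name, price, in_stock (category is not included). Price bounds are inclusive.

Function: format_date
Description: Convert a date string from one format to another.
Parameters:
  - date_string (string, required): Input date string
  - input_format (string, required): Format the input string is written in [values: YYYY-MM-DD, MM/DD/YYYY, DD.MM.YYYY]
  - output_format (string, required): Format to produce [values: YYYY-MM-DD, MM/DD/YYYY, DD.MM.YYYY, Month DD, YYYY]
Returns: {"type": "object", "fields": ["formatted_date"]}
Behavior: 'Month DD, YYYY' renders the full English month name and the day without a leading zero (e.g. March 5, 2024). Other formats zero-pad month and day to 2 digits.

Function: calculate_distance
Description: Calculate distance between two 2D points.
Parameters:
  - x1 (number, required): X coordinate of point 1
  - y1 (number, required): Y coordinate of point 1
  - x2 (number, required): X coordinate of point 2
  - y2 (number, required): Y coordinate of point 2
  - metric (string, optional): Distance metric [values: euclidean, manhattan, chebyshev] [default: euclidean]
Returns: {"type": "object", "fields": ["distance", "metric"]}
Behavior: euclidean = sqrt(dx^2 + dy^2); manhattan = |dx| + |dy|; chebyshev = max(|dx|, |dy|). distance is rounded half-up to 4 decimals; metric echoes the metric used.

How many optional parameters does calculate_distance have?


Parameters of calculate_distance: x1 (required), y1 (required), x2 (required), y2 (required), metric (optional)
Optional count:
1


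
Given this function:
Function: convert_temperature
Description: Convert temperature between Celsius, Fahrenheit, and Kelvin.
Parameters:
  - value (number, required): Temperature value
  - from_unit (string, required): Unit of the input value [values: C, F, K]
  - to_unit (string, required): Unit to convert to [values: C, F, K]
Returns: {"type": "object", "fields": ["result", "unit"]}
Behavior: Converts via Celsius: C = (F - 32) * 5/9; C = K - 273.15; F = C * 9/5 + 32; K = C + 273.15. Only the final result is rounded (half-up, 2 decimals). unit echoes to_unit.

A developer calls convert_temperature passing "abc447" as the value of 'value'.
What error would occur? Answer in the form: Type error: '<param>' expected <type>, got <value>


Spec: 'value' is declared as number; "abc447" is a string.
Type error: 'value' expected number, got "abc447"


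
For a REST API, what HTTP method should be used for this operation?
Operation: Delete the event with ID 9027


GET = read, POST = create, PUT = update/replace, DELETE = remove
This operation is a removal.
DELETE


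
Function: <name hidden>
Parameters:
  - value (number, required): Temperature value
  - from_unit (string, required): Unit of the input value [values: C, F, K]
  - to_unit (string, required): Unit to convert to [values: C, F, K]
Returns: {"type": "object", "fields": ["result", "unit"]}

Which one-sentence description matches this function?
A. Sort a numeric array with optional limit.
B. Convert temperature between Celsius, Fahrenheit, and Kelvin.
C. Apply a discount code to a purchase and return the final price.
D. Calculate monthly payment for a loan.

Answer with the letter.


Parameters value, from_unit, to_unit and return ["result", "unit"] fit: Convert temperature between Celsius, Fahrenheit, and Kelvin.
B


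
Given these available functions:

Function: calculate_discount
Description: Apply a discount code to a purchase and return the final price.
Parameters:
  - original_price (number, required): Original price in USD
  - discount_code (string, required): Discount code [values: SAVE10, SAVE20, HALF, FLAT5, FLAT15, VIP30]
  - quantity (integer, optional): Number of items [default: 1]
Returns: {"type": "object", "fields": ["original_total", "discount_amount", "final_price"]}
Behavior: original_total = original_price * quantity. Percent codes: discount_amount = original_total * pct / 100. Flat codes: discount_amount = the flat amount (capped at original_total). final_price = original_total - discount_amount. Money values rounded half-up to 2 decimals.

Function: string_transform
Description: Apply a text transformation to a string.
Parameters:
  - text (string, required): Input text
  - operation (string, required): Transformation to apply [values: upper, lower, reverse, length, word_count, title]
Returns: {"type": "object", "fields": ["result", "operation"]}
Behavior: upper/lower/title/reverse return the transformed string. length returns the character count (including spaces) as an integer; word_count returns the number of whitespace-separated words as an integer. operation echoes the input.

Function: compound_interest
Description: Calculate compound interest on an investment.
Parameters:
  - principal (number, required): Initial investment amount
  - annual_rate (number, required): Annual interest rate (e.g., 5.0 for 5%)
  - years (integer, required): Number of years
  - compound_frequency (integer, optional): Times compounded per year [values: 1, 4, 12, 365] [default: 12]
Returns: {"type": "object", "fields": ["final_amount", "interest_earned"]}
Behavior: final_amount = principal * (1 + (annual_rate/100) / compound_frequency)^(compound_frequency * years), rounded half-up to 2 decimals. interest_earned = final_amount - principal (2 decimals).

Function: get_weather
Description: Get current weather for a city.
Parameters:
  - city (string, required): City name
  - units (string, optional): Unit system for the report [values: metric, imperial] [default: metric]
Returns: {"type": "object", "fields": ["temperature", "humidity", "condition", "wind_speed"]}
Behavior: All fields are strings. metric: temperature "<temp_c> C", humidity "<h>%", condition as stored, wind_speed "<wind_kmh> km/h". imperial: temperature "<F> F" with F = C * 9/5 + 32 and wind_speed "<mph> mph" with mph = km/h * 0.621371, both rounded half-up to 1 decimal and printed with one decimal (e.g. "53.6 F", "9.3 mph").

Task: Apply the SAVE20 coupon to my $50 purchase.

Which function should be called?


The task needs a function whose description is: Apply a discount code to a purchase and return the final price.
calculate_discount


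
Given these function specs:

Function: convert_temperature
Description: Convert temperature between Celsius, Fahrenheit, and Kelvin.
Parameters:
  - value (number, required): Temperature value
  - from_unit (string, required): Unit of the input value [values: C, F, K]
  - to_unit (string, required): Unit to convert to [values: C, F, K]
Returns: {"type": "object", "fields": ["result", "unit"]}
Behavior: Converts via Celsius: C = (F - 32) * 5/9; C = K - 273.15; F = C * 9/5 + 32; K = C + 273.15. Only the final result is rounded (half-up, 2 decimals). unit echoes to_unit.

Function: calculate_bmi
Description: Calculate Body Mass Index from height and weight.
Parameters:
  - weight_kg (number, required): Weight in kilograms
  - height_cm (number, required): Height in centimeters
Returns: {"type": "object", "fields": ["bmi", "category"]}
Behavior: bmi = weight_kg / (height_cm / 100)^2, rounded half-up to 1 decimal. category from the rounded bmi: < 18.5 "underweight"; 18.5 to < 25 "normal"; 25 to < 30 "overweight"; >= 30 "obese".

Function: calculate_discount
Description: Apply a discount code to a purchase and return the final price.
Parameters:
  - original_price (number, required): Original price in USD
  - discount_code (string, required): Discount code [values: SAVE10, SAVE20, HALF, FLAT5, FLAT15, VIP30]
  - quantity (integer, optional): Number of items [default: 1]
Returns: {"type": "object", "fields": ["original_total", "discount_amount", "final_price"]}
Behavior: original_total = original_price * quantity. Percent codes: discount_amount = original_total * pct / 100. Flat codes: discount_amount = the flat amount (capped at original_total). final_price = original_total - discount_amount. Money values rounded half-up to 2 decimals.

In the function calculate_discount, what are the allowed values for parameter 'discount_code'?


The calculate_discount spec declares:
  - discount_code (string, required): Discount code [values: SAVE10, SAVE20, HALF, FLAT5, FLAT15, VIP30]
Allowed values:
SAVE10, SAVE20, HALF, FLAT5, FLAT15, VIP30


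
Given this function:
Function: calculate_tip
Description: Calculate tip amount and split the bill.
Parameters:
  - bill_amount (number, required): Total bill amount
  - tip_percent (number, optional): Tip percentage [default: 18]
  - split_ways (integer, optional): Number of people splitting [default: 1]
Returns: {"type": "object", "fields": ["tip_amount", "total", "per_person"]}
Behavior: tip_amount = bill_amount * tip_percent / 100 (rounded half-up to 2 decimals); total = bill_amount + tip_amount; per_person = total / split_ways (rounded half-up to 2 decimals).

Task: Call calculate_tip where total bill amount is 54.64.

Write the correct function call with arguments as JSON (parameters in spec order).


Mapping each described value to its parameter name:
  'Total bill amount' -> bill_amount = 54.64
calculate_tip({"bill_amount": 54.64})


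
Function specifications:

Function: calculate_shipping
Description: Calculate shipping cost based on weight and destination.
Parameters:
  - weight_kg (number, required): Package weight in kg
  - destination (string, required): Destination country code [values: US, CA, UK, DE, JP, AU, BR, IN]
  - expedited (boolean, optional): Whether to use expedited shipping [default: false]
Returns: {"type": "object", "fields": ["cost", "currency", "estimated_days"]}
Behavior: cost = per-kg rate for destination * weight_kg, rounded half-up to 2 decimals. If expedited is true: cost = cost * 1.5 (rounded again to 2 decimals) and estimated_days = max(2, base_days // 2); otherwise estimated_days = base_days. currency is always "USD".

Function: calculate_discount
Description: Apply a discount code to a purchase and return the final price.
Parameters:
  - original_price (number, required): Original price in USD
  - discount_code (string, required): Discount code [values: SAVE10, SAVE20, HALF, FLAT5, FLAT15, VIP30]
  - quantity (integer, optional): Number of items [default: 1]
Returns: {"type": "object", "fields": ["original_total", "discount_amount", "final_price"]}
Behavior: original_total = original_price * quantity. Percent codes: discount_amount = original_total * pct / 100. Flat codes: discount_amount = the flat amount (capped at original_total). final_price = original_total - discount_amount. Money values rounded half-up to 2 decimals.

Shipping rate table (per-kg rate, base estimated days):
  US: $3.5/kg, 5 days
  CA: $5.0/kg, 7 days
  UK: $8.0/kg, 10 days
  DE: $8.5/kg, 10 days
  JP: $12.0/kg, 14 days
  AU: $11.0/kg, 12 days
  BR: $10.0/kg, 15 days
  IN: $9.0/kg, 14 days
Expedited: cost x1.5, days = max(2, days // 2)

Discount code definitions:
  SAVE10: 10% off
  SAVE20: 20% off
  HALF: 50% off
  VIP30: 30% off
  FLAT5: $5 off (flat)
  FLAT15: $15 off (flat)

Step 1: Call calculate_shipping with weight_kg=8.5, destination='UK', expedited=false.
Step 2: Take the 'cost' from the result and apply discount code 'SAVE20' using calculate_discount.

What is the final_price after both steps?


Step 1: calculate_shipping(weight_kg=8.5, destination=UK, expedited=false)
  Rate for UK: $8.0/kg, base 10 days
  cost = 8.0 * 8.5 = 68 -> 68.00
  expedited not set/false: estimated_days = 10
  -> cost = 68.00 USD
Step 2: calculate_discount(original_price=68.0, discount_code=SAVE20, quantity=1)
  original_total = 68.0 * 1 = 68.00
  SAVE20 = 20% off: discount_amount = 68.00 * 20/100 = 13.6 -> 13.60
  final_price = 68.00 - 13.60 = 54.40
  -> final_price = 54.40
$54.40


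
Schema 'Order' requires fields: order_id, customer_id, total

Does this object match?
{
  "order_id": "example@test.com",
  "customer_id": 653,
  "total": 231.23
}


Checking required fields... All present.
Valid - all required fields present


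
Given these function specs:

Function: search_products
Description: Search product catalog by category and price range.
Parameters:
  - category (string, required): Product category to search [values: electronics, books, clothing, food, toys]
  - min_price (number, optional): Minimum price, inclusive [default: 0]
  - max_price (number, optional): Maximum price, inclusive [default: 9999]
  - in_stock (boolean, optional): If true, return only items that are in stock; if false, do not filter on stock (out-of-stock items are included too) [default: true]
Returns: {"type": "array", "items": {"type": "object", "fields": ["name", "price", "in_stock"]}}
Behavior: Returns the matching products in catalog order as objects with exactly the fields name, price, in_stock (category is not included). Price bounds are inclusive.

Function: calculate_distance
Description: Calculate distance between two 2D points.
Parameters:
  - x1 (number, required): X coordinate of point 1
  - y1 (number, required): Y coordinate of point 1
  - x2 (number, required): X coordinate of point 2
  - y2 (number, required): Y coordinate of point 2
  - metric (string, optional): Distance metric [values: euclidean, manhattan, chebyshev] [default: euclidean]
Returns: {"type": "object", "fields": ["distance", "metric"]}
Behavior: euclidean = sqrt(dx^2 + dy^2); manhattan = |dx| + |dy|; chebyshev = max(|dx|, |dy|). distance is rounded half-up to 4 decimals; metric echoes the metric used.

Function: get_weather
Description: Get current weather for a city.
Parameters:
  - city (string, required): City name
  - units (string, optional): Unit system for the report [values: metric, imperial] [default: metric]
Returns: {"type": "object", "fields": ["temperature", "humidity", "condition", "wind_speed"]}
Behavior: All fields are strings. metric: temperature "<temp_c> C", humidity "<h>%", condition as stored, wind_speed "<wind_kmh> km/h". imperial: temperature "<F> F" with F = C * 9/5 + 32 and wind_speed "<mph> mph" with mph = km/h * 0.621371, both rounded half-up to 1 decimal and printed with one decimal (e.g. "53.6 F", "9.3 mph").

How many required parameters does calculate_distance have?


Parameters of calculate_distance: x1 (required), y1 (required), x2 (required), y2 (required), metric (optional)
Required count:
4


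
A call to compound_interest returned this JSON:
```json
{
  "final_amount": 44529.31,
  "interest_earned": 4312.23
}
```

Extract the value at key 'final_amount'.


44529.31


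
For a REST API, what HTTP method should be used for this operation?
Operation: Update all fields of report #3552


GET = read, POST = create, PUT = update/replace, DELETE = remove
This operation is an update/replace.
PUT


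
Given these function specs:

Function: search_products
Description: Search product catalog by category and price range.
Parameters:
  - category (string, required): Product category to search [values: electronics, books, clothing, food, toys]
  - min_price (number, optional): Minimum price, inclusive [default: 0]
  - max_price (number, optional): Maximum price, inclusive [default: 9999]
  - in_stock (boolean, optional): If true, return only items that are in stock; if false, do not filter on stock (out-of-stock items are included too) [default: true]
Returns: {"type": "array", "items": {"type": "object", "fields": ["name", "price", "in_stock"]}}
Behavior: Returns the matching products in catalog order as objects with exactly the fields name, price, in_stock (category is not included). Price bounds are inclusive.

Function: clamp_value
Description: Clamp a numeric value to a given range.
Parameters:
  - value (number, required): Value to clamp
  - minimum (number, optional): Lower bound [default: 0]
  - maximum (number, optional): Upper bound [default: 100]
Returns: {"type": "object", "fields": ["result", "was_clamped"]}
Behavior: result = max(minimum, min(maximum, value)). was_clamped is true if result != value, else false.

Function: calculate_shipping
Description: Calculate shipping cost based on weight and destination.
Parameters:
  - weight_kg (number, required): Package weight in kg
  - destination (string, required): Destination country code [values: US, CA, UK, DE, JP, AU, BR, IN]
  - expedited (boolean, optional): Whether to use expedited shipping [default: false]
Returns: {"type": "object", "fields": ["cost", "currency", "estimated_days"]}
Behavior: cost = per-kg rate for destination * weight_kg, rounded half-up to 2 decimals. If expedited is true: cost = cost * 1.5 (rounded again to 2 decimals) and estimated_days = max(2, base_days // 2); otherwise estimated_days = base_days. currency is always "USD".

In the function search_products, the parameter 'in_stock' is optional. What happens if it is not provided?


The search_products spec declares:
  - in_stock (boolean, optional): If true, return only items that are in stock; if false, do not filter on stock (out-of-stock items are included too) [default: true]
It defaults to true


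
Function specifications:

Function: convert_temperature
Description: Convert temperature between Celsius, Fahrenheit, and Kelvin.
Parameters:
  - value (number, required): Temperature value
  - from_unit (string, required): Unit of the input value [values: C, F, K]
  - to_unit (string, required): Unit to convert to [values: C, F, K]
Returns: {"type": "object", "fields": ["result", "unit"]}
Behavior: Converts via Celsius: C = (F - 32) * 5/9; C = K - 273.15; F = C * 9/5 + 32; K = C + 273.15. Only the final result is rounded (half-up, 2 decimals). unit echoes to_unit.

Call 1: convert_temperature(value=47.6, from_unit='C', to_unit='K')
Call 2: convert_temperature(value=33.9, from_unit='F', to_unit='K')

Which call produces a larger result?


Call 1:
  Input already in C: 47.6
  To K: 47.6 + 273.15 = 320.75
  Round to 2 decimals: 320.75
  -> 320.75 K
Call 2:
  To C: (33.9 - 32) * 5/9 = 1.055556
  To K: 1.055556 + 273.15 = 274.205556
  Round to 2 decimals: 274.21
  -> 274.21 K
Call 1 (320.75 K)


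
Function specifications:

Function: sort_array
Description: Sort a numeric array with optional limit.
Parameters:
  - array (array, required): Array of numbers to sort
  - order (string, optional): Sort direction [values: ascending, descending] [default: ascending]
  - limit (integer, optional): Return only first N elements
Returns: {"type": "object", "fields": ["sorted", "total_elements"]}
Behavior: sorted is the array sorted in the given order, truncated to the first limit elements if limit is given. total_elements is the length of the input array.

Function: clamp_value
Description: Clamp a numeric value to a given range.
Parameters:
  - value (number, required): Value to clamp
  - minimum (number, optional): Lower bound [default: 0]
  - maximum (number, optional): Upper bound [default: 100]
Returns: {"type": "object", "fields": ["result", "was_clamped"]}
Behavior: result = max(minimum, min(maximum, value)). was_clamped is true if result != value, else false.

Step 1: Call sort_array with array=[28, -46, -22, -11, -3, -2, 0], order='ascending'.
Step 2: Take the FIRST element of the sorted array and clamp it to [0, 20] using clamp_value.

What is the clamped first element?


Step 1: sort_array(order=ascending)
  sorted: [-46, -22, -11, -3, -2, 0, 28]
  -> first element = -46
Step 2: clamp_value(value=-46, minimum=0, maximum=20)
  result = max(0, min(20, -46)) = max(0, -46) = 0
  was_clamped = (0 != -46) = true
  -> result = 0
0


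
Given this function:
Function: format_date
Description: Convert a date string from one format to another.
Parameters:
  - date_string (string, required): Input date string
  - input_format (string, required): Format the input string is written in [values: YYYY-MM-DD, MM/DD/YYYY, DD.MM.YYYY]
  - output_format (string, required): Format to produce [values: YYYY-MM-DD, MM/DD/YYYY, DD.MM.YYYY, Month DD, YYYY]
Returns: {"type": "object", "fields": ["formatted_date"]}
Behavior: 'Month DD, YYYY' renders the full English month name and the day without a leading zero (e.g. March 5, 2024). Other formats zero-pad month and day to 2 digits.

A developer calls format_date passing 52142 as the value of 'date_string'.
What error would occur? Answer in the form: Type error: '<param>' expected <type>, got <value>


Spec: 'date_string' is declared as string; 52142 is an integer.
Type error: 'date_string' expected string, got 52142


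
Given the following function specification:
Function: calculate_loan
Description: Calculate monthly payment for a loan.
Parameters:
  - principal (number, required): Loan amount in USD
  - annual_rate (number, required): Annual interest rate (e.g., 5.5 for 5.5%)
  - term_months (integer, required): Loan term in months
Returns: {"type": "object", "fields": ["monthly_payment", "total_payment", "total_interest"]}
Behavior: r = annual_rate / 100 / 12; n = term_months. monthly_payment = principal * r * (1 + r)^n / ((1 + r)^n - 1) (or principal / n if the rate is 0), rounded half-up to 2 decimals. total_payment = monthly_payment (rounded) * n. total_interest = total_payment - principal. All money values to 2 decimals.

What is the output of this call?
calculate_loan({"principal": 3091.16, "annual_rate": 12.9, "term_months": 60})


r = 12.9 / 100 / 12 = 0.01075 (keep full precision)
(1 + r)^60 = 1.89943747
monthly_payment = 3091.16 * 0.01075 * 1.89943747 / (1.89943747 - 1) = 70.175251 -> 70.18
total_payment = 70.18 * 60 = 4210.80
total_interest = 4210.80 - 3091.16 = 1119.64
Output:
{"monthly_payment": 70.18, "total_payment": 4210.8, "total_interest": 1119.64}


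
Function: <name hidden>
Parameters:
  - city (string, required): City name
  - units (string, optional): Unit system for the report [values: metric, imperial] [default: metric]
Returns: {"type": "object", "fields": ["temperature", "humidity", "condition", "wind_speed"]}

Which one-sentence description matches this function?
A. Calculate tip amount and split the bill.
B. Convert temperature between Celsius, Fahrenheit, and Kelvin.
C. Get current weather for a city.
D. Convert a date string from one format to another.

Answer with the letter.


Parameters city, units and return ["temperature", "humidity", "condition", "wind_speed"] fit: Get current weather for a city.
C


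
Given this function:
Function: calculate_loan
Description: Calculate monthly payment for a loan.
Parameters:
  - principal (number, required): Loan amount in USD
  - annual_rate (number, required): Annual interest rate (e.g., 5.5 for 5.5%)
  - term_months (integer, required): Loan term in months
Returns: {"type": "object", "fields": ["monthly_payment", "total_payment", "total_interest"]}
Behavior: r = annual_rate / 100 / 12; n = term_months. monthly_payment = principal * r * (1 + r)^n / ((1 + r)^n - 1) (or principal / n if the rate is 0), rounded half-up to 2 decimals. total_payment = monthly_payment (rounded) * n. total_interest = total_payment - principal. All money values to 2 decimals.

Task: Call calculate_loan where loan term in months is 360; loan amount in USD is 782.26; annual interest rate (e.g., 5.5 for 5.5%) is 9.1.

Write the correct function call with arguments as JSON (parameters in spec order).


Mapping each described value to its parameter name:
  'Loan term in months' -> term_months = 360
  'Loan amount in USD' -> principal = 782.26
  'Annual interest rate (e.g., 5.5 for 5.5%)' -> annual_rate = 9.1
calculate_loan({"principal": 782.26, "annual_rate": 9.1, "term_months": 360})
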